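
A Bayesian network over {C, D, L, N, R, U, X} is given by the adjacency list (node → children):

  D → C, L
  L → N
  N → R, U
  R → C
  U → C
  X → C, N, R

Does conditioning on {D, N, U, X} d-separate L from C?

Yes

6 paths connect L and C; each must be blocked for d-separation to hold:
Path 1: L → N → R → C
  N is a chain here and N is conditioned on, so the path is blocked at N.
Path 2: L → N → R ← X → C
  N is a chain here and N is conditioned on, so the path is blocked at N.
Path 3: L → N → U → C
  N is a chain here and N is conditioned on, so the path is blocked at N.
Path 4: L → N ← X → R → C
  X is a fork here and X is conditioned on, so the path is blocked at X.
Path 5: L → N ← X → C
  X is a fork here and X is conditioned on, so the path is blocked at X.
Path 6: L ← D → C
  D is a fork here and D is conditioned on, so the path is blocked at D.
Every path is blocked, so L and C are d-separated given {D, N, U, X}.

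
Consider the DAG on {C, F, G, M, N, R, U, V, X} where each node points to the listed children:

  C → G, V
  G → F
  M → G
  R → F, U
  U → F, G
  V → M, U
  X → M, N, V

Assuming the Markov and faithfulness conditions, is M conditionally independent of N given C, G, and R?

No

We examine all 6 paths between M and N:
Path 1: M ← X → N
  X is a fork and X is not conditioned on — no node blocks this path, so it is active.
Path 2: M → G ← C → V ← X → N
  C is a fork here and C is conditioned on, so the path is blocked at C.
Path 3: M → G → F ← R → U ← V ← X → N
  G is a chain here and G is conditioned on, so the path is blocked at G.
Path 4: M → G → F ← U ← V ← X → N
  G is a chain here and G is conditioned on, so the path is blocked at G.
Path 5: M → G ← U ← V ← X → N
  G is a collider and G is conditioned on, which opens it; U is a chain and U is not conditioned on; V is a chain and V is not conditioned on; X is a fork and X is not conditioned on — no node blocks this path, so it is active.
Path 6: M ← V ← X → N
  V is a chain and V is not conditioned on; X is a fork and X is not conditioned on — no node blocks this path, so it is active.
Because an active path exists, M and N are not d-separated.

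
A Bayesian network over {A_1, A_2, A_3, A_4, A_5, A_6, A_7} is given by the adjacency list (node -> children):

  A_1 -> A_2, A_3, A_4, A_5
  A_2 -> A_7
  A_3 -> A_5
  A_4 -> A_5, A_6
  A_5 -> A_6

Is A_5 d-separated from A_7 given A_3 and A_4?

There are 4 undirected paths between A_5 and A_7; checking each against the conditioning set {A_3, A_4}:
Path 1: A_5 ← A_4 ← A_1 → A_2 → A_7
  A_4 is a chain here and A_4 is conditioned on, so the path is blocked at A_4.
Path 2: A_5 → A_6 ← A_4 ← A_1 → A_2 → A_7
  A_6 is a collider here and neither A_6 nor any of its descendants is conditioned on, so the collider stays closed — the path is blocked at A_6.
Path 3: A_5 ← A_3 ← A_1 → A_2 → A_7
  A_3 is a chain here and A_3 is conditioned on, so the path is blocked at A_3.
Path 4: A_5 ← A_1 → A_2 → A_7
  A_1 is a fork and A_1 is not conditioned on; A_2 is a chain and A_2 is not conditioned on — no node blocks this path, so it is active.
Since the path A_5 ← A_1 → A_2 → A_7 is active, A_5 and A_7 are not d-separated given {A_3, A_4}.

No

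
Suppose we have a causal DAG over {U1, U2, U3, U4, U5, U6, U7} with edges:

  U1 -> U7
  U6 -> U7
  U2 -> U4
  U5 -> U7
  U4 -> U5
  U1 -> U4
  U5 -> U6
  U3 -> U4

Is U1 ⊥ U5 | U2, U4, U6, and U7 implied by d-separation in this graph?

No

We examine all 3 paths between U1 and U5:
  1. U1 → U7 ← U6 ← U5 — U7:collider[open]; U6:chain[blocks] ⇒ blocked
  2. U1 → U7 ← U5 — U7:collider[open] ⇒ active
  3. U1 → U4 → U5 — U4:chain[blocks] ⇒ blocked
Because an active path exists, U1 and U5 are not d-separated.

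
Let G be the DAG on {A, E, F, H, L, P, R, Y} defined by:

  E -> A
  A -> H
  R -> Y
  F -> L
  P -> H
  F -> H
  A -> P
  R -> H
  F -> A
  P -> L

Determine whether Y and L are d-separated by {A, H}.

No

Enumerating the 6 paths from Y to L and testing each for blocking by {A, H}:
  1. Y ← R → H ← A ← F → L — R:fork[open]; H:collider[open]; A:chain[blocks]; F:fork[open] ⇒ blocked
  2. Y ← R → H ← A → P → L — R:fork[open]; H:collider[open]; A:fork[blocks]; P:chain[open] ⇒ blocked
  3. Y ← R → H ← F → A → P → L — R:fork[open]; H:collider[open]; F:fork[open]; A:chain[blocks]; P:chain[open] ⇒ blocked
  4. Y ← R → H ← F → L — R:fork[open]; H:collider[open]; F:fork[open] ⇒ active
  5. Y ← R → H ← P ← A ← F → L — R:fork[open]; H:collider[open]; P:chain[open]; A:chain[blocks]; F:fork[open] ⇒ blocked
  6. Y ← R → H ← P → L — R:fork[open]; H:collider[open]; P:fork[open] ⇒ active
At least one path is unblocked, so d-separation fails.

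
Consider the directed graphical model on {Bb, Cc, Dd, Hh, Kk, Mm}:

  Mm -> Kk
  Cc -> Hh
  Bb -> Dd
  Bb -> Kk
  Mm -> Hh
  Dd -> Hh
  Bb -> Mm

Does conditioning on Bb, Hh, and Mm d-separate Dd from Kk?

We examine all 4 paths between Dd and Kk:
  1. Dd → Hh ← Mm ← Bb → Kk — Hh:collider[open]; Mm:chain[blocks]; Bb:fork[blocks] ⇒ blocked
  2. Dd → Hh ← Mm → Kk — Hh:collider[open]; Mm:fork[blocks] ⇒ blocked
  3. Dd ← Bb → Mm → Kk — Bb:fork[blocks]; Mm:chain[blocks] ⇒ blocked
  4. Dd ← Bb → Kk — Bb:fork[blocks] ⇒ blocked
Every path is blocked, so Dd and Kk are d-separated given {Bb, Hh, Mm}.

Yes — Dd and Kk are d-separated given {Bb, Hh, Mm}.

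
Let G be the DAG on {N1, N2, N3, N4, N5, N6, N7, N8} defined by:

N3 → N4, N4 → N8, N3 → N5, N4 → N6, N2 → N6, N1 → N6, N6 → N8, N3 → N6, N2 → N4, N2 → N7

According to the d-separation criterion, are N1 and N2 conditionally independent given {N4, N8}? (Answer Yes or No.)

Enumerating the 4 paths from N1 to N2 and testing each for blocking by {N4, N8}:
Path 1: N1 → N6 ← N4 ← N2
  N4 is a chain here and N4 is conditioned on, so the path is blocked at N4.
Path 2: N1 → N6 ← N2
  N6 is a collider and its descendant N8 is conditioned on, which opens it — no node blocks this path, so it is active.
Path 3: N1 → N6 ← N3 → N4 ← N2
  N6 is a collider and its descendant N8 is conditioned on, which opens it; N3 is a fork and N3 is not conditioned on; N4 is a collider and N4 is conditioned on, which opens it — no node blocks this path, so it is active.
Path 4: N1 → N6 → N8 ← N4 ← N2
  N4 is a chain here and N4 is conditioned on, so the path is blocked at N4.
Since the path N1 → N6 ← N2 is active, N1 and N2 are not d-separated given {N4, N8}.

No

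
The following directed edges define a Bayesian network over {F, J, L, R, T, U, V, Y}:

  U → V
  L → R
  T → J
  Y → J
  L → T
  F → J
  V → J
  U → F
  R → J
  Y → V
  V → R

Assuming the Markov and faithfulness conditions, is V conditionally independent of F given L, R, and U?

Yes — V and F are d-separated given {L, R, U}.

Enumerating the 5 paths from V to F and testing each for blocking by {L, R, U}:
Path 1: V → R → J ← F
  R is a chain here and R is conditioned on, so the path is blocked at R.
Path 2: V → R ← L → T → J ← F
  L is a fork here and L is conditioned on, so the path is blocked at L.
Path 3: V ← Y → J ← F
  J is a collider here and neither J nor any of its descendants is conditioned on, so the collider stays closed — the path is blocked at J.
Path 4: V → J ← F
  J is a collider here and neither J nor any of its descendants is conditioned on, so the collider stays closed — the path is blocked at J.
Path 5: V ← U → F
  U is a fork here and U is conditioned on, so the path is blocked at U.
Since every path is blocked, d-separation holds.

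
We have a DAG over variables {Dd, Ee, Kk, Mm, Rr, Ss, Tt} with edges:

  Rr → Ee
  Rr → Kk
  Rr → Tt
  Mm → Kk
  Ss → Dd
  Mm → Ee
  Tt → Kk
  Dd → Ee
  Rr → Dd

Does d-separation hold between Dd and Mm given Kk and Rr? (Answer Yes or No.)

Enumerating the 6 paths from Dd to Mm and testing each for blocking by {Kk, Rr}:
Path 1: Dd ← Rr → Kk ← Mm
  Rr is a fork here and Rr is conditioned on, so the path is blocked at Rr.
Path 2: Dd ← Rr → Tt → Kk ← Mm
  Rr is a fork here and Rr is conditioned on, so the path is blocked at Rr.
Path 3: Dd ← Rr → Ee ← Mm
  Rr is a fork here and Rr is conditioned on, so the path is blocked at Rr.
Path 4: Dd → Ee ← Mm
  Ee is a collider here and neither Ee nor any of its descendants is conditioned on, so the collider stays closed — the path is blocked at Ee.
Path 5: Dd → Ee ← Rr → Kk ← Mm
  Ee is a collider here and neither Ee nor any of its descendants is conditioned on, so the collider stays closed — the path is blocked at Ee.
Path 6: Dd → Ee ← Rr → Tt → Kk ← Mm
  Ee is a collider here and neither Ee nor any of its descendants is conditioned on, so the collider stays closed — the path is blocked at Ee.
Every path is blocked, so Dd and Mm are d-separated given {Kk, Rr}.

Yes — Dd and Mm are d-separated given {Kk, Rr}.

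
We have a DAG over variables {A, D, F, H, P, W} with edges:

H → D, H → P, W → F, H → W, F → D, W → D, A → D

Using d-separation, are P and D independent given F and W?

No

Enumerating the 3 paths from P to D and testing each for blocking by {F, W}:
Path 1: P ← H → W → F → D
  W is a chain here and W is conditioned on, so the path is blocked at W.
Path 2: P ← H → W → D
  W is a chain here and W is conditioned on, so the path is blocked at W.
Path 3: P ← H → D
  H is a fork and H is not conditioned on — no node blocks this path, so it is active.
Because an active path exists, P and D are not d-separated.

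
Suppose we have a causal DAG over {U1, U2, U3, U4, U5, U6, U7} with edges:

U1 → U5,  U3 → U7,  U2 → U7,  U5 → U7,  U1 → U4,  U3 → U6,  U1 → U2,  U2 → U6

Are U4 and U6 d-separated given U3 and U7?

No

There are 4 undirected paths between U4 and U6; checking each against the conditioning set {U3, U7}:
Path 1: U4 ← U1 → U5 → U7 ← U3 → U6
  U3 is a fork here and U3 is conditioned on, so the path is blocked at U3.
Path 2: U4 ← U1 → U5 → U7 ← U2 → U6
  U1 is a fork and U1 is not conditioned on; U5 is a chain and U5 is not conditioned on; U7 is a collider and U7 is conditioned on, which opens it; U2 is a fork and U2 is not conditioned on — no node blocks this path, so it is active.
Path 3: U4 ← U1 → U2 → U6
  U1 is a fork and U1 is not conditioned on; U2 is a chain and U2 is not conditioned on — no node blocks this path, so it is active.
Path 4: U4 ← U1 → U2 → U7 ← U3 → U6
  U3 is a fork here and U3 is conditioned on, so the path is blocked at U3.
Because an active path exists, U4 and U6 are not d-separated.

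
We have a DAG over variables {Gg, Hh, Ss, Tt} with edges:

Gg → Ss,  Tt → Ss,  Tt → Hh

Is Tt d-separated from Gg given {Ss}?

No

The only undirected path from Tt to Gg is:
Path 1: Tt → Ss ← Gg
  Ss is a collider and Ss is conditioned on, which opens it — no node blocks this path, so it is active.
Since the path Tt → Ss ← Gg is active, Tt and Gg are not d-separated given {Ss}.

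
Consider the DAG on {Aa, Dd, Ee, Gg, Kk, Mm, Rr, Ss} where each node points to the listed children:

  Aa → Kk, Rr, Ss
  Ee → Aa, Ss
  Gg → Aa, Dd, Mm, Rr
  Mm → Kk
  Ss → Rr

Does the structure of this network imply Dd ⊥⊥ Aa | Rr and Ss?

No

There are 5 undirected paths between Dd and Aa; checking each against the conditioning set {Rr, Ss}:
  1. Dd ← Gg → Rr ← Aa — Gg:fork[open]; Rr:collider[open] ⇒ active
  2. Dd ← Gg → Rr ← Ss ← Aa — Gg:fork[open]; Rr:collider[open]; Ss:chain[blocks] ⇒ blocked
  3. Dd ← Gg → Rr ← Ss ← Ee → Aa — Gg:fork[open]; Rr:collider[open]; Ss:chain[blocks]; Ee:fork[open] ⇒ blocked
  4. Dd ← Gg → Mm → Kk ← Aa — Gg:fork[open]; Mm:chain[open]; Kk:collider[blocks] ⇒ blocked
  5. Dd ← Gg → Aa — Gg:fork[open] ⇒ active
Since the path Dd ← Gg → Rr ← Aa is active, Dd and Aa are not d-separated given {Rr, Ss}.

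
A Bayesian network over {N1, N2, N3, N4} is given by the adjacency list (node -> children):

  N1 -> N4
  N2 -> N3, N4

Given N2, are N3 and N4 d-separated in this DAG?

Yes

There is one path between N3 and N4:
Path 1: N3 ← N2 → N4
  N2 is a fork here and N2 is conditioned on, so the path is blocked at N2.
Every path is blocked, so N3 and N4 are d-separated given {N2}.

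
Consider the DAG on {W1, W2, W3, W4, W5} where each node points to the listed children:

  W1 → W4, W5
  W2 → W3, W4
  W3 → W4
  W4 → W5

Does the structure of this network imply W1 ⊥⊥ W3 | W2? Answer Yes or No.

Yes

Enumerating the 4 paths from W1 to W3 and testing each for blocking by {W2}:
  1. W1 → W5 ← W4 ← W2 → W3 — W5:collider[blocks]; W4:chain[open]; W2:fork[blocks] ⇒ blocked
  2. W1 → W5 ← W4 ← W3 — W5:collider[blocks]; W4:chain[open] ⇒ blocked
  3. W1 → W4 ← W2 → W3 — W4:collider[blocks]; W2:fork[blocks] ⇒ blocked
  4. W1 → W4 ← W3 — W4:collider[blocks] ⇒ blocked
All paths are blocked; W1 ⊥ W3 | {W2} holds.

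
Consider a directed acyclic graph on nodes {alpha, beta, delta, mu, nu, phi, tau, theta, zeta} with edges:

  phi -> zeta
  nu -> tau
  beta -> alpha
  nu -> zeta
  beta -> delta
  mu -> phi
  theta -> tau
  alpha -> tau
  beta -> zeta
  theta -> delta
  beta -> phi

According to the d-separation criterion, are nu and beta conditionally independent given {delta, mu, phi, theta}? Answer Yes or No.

Enumerating the 4 paths from nu to beta and testing each for blocking by {delta, mu, phi, theta}:
Path 1: nu → zeta ← beta
  zeta is a collider here and neither zeta nor any of its descendants is conditioned on, so the collider stays closed — the path is blocked at zeta.
Path 2: nu → zeta ← phi ← beta
  zeta is a collider here and neither zeta nor any of its descendants is conditioned on, so the collider stays closed — the path is blocked at zeta.
Path 3: nu → tau ← theta → delta ← beta
  tau is a collider here and neither tau nor any of its descendants is conditioned on, so the collider stays closed — the path is blocked at tau.
Path 4: nu → tau ← alpha ← beta
  tau is a collider here and neither tau nor any of its descendants is conditioned on, so the collider stays closed — the path is blocked at tau.
All paths are blocked; nu ⊥ beta | {delta, mu, phi, theta} holds.

Yes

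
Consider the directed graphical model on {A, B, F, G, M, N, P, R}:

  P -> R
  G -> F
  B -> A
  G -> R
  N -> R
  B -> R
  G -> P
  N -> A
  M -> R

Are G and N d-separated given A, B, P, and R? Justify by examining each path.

Enumerating the 4 paths from G to N and testing each for blocking by {A, B, P, R}:
Path 1: G → R ← N
  R is a collider and R is conditioned on, which opens it — no node blocks this path, so it is active.
Path 2: G → R ← B → A ← N
  B is a fork here and B is conditioned on, so the path is blocked at B.
Path 3: G → P → R ← N
  P is a chain here and P is conditioned on, so the path is blocked at P.
Path 4: G → P → R ← B → A ← N
  P is a chain here and P is conditioned on, so the path is blocked at P.
At least one path is unblocked, so d-separation fails.

No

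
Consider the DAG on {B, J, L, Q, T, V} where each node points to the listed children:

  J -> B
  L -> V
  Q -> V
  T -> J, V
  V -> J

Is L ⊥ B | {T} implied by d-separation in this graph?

Enumerating the 2 paths from L to B and testing each for blocking by {T}:
Path 1: L → V → J → B
  V is a chain and V is not conditioned on; J is a chain and J is not conditioned on — no node blocks this path, so it is active.
Path 2: L → V ← T → J → B
  V is a collider here and neither V nor any of its descendants is conditioned on, so the collider stays closed — the path is blocked at V.
Because an active path exists, L and B are not d-separated.

No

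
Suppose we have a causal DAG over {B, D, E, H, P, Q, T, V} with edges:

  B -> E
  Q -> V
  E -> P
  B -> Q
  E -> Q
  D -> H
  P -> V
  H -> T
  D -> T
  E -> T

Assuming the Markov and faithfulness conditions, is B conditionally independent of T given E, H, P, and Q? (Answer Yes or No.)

We examine all 3 paths between B and T:
Path 1: B → Q → V ← P ← E → T
  Q is a chain here and Q is conditioned on, so the path is blocked at Q.
Path 2: B → Q ← E → T
  E is a fork here and E is conditioned on, so the path is blocked at E.
Path 3: B → E → T
  E is a chain here and E is conditioned on, so the path is blocked at E.
Every path is blocked, so B and T are d-separated given {E, H, P, Q}.

Yes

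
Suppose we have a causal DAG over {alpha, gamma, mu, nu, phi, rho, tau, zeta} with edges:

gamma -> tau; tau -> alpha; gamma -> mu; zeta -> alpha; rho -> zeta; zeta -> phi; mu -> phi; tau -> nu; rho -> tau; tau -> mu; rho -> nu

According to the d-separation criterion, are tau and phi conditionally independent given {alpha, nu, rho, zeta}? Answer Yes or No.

No — tau and phi are not d-separated given {alpha, nu, rho, zeta}.

There are 5 undirected paths between tau and phi; checking each against the conditioning set {alpha, nu, rho, zeta}:
  1. tau → alpha ← zeta → phi — alpha:collider[open]; zeta:fork[blocks] ⇒ blocked
  2. tau ← rho → zeta → phi — rho:fork[blocks]; zeta:chain[blocks] ⇒ blocked
  3. tau → nu ← rho → zeta → phi — nu:collider[open]; rho:fork[blocks]; zeta:chain[blocks] ⇒ blocked
  4. tau → mu → phi — mu:chain[open] ⇒ active
  5. tau ← gamma → mu → phi — gamma:fork[open]; mu:chain[open] ⇒ active
At least one path is unblocked, so d-separation fails.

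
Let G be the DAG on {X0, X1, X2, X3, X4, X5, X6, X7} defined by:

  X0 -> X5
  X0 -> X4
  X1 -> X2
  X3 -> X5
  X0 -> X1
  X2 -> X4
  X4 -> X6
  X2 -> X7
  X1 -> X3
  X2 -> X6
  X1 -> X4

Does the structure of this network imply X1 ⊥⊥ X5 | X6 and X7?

We examine all 5 paths between X1 and X5:
Path 1: X1 ← X0 → X5
  X0 is a fork and X0 is not conditioned on — no node blocks this path, so it is active.
Path 2: X1 → X4 ← X0 → X5
  X4 is a collider and its descendant X6 is conditioned on, which opens it; X0 is a fork and X0 is not conditioned on — no node blocks this path, so it is active.
Path 3: X1 → X3 → X5
  X3 is a chain and X3 is not conditioned on — no node blocks this path, so it is active.
Path 4: X1 → X2 → X6 ← X4 ← X0 → X5
  X2 is a chain and X2 is not conditioned on; X6 is a collider and X6 is conditioned on, which opens it; X4 is a chain and X4 is not conditioned on; X0 is a fork and X0 is not conditioned on — no node blocks this path, so it is active.
Path 5: X1 → X2 → X4 ← X0 → X5
  X2 is a chain and X2 is not conditioned on; X4 is a collider and its descendant X6 is conditioned on, which opens it; X0 is a fork and X0 is not conditioned on — no node blocks this path, so it is active.
At least one path is unblocked, so d-separation fails.

No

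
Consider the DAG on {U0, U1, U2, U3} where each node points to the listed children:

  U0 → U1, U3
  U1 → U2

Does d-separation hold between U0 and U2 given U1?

Yes

The only undirected path from U0 to U2 is:
Path 1: U0 → U1 → U2
  U1 is a chain here and U1 is conditioned on, so the path is blocked at U1.
Since every path is blocked, d-separation holds.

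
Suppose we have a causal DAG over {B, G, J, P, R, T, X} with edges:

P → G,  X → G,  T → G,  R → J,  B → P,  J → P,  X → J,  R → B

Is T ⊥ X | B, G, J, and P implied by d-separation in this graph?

We examine all 3 paths between T and X:
Path 1: T → G ← P ← B ← R → J ← X
  P is a chain here and P is conditioned on, so the path is blocked at P.
Path 2: T → G ← P ← J ← X
  P is a chain here and P is conditioned on, so the path is blocked at P.
Path 3: T → G ← X
  G is a collider and G is conditioned on, which opens it — no node blocks this path, so it is active.
At least one path is unblocked, so d-separation fails.

No — T and X are not d-separated given {B, G, J, P}.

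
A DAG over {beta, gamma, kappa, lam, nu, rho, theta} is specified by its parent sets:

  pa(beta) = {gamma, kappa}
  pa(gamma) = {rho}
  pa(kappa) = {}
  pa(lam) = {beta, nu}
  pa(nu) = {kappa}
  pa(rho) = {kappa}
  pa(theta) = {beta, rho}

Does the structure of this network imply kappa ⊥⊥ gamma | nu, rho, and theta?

No

There are 6 undirected paths between kappa and gamma; checking each against the conditioning set {nu, rho, theta}:
  1. kappa → rho → theta ← beta ← gamma — rho:chain[blocks]; theta:collider[open]; beta:chain[open] ⇒ blocked
  2. kappa → rho → gamma — rho:chain[blocks] ⇒ blocked
  3. kappa → beta → theta ← rho → gamma — beta:chain[open]; theta:collider[open]; rho:fork[blocks] ⇒ blocked
  4. kappa → beta ← gamma — beta:collider[open] ⇒ active
  5. kappa → nu → lam ← beta → theta ← rho → gamma — nu:chain[blocks]; lam:collider[blocks]; beta:fork[open]; theta:collider[open]; rho:fork[blocks] ⇒ blocked
  6. kappa → nu → lam ← beta ← gamma — nu:chain[blocks]; lam:collider[blocks]; beta:chain[open] ⇒ blocked
Because an active path exists, kappa and gamma are not d-separated.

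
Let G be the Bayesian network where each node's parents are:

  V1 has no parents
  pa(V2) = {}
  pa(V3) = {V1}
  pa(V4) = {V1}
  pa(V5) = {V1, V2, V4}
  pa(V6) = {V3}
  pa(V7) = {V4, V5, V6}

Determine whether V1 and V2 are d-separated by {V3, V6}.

Enumerating the 5 paths from V1 to V2 and testing each for blocking by {V3, V6}:
  1. V1 → V5 ← V2 — V5:collider[blocks] ⇒ blocked
  2. V1 → V3 → V6 → V7 ← V5 ← V2 — V3:chain[blocks]; V6:chain[blocks]; V7:collider[blocks]; V5:chain[open] ⇒ blocked
  3. V1 → V3 → V6 → V7 ← V4 → V5 ← V2 — V3:chain[blocks]; V6:chain[blocks]; V7:collider[blocks]; V4:fork[open]; V5:collider[blocks] ⇒ blocked
  4. V1 → V4 → V5 ← V2 — V4:chain[open]; V5:collider[blocks] ⇒ blocked
  5. V1 → V4 → V7 ← V5 ← V2 — V4:chain[open]; V7:collider[blocks]; V5:chain[open] ⇒ blocked
Every path is blocked, so V1 and V2 are d-separated given {V3, V6}.

Yes — V1 and V2 are d-separated given {V3, V6}.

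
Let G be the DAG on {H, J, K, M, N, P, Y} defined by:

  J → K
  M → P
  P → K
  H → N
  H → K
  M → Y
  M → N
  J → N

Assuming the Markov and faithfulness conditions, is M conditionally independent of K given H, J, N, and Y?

Enumerating the 3 paths from M to K and testing each for blocking by {H, J, N, Y}:
Path 1: M → P → K
  P is a chain and P is not conditioned on — no node blocks this path, so it is active.
Path 2: M → N ← H → K
  H is a fork here and H is conditioned on, so the path is blocked at H.
Path 3: M → N ← J → K
  J is a fork here and J is conditioned on, so the path is blocked at J.
Since the path M → P → K is active, M and K are not d-separated given {H, J, N, Y}.

No — M and K are not d-separated given {H, J, N, Y}.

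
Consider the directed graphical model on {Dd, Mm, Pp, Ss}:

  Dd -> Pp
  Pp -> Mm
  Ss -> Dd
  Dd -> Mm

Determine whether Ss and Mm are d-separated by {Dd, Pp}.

Yes

There are 2 undirected paths between Ss and Mm; checking each against the conditioning set {Dd, Pp}:
Path 1: Ss → Dd → Mm
  Dd is a chain here and Dd is conditioned on, so the path is blocked at Dd.
Path 2: Ss → Dd → Pp → Mm
  Dd is a chain here and Dd is conditioned on, so the path is blocked at Dd.
All paths are blocked; Ss ⊥ Mm | {Dd, Pp} holds.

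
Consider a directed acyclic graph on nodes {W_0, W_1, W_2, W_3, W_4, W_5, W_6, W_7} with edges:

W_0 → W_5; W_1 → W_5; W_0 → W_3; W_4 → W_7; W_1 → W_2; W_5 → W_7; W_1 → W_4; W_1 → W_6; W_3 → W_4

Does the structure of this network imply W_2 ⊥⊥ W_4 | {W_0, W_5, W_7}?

Enumerating the 3 paths from W_2 to W_4 and testing each for blocking by {W_0, W_5, W_7}:
Path 1: W_2 ← W_1 → W_4
  W_1 is a fork and W_1 is not conditioned on — no node blocks this path, so it is active.
Path 2: W_2 ← W_1 → W_5 → W_7 ← W_4
  W_5 is a chain here and W_5 is conditioned on, so the path is blocked at W_5.
Path 3: W_2 ← W_1 → W_5 ← W_0 → W_3 → W_4
  W_0 is a fork here and W_0 is conditioned on, so the path is blocked at W_0.
Because an active path exists, W_2 and W_4 are not d-separated.

No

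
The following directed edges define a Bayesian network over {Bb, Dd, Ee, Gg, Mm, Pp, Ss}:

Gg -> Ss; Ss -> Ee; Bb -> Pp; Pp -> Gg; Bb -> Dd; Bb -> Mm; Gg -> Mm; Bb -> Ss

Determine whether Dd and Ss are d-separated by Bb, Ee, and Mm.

We examine all 3 paths between Dd and Ss:
  1. Dd ← Bb → Ss — Bb:fork[blocks] ⇒ blocked
  2. Dd ← Bb → Pp → Gg → Ss — Bb:fork[blocks]; Pp:chain[open]; Gg:chain[open] ⇒ blocked
  3. Dd ← Bb → Mm ← Gg → Ss — Bb:fork[blocks]; Mm:collider[open]; Gg:fork[open] ⇒ blocked
All paths are blocked; Dd ⊥ Ss | {Bb, Ee, Mm} holds.

Yes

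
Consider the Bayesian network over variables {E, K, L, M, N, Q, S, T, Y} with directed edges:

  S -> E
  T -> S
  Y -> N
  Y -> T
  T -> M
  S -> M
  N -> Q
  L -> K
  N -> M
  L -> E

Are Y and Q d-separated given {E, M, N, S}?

Yes

3 paths connect Y and Q; each must be blocked for d-separation to hold:
Path 1: Y → N → Q
  N is a chain here and N is conditioned on, so the path is blocked at N.
Path 2: Y → T → M ← N → Q
  N is a fork here and N is conditioned on, so the path is blocked at N.
Path 3: Y → T → S → M ← N → Q
  S is a chain here and S is conditioned on, so the path is blocked at S.
Every path is blocked, so Y and Q are d-separated given {E, M, N, S}.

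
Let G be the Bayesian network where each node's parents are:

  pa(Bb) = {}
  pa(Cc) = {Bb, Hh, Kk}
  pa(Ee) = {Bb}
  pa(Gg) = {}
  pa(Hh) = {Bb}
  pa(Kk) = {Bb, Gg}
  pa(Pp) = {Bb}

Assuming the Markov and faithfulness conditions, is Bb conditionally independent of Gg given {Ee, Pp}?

We examine all 3 paths between Bb and Gg:
Path 1: Bb → Hh → Cc ← Kk ← Gg
  Cc is a collider here and neither Cc nor any of its descendants is conditioned on, so the collider stays closed — the path is blocked at Cc.
Path 2: Bb → Kk ← Gg
  Kk is a collider here and neither Kk nor any of its descendants is conditioned on, so the collider stays closed — the path is blocked at Kk.
Path 3: Bb → Cc ← Kk ← Gg
  Cc is a collider here and neither Cc nor any of its descendants is conditioned on, so the collider stays closed — the path is blocked at Cc.
Since every path is blocked, d-separation holds.

Yes — Bb and Gg are d-separated given {Ee, Pp}.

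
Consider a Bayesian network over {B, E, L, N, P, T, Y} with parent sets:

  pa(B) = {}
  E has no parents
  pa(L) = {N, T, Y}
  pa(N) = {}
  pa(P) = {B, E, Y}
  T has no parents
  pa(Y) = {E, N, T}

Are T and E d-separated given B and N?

We examine all 6 paths between T and E:
Path 1: T → Y → P ← E
  P is a collider here and neither P nor any of its descendants is conditioned on, so the collider stays closed — the path is blocked at P.
Path 2: T → Y ← E
  Y is a collider here and neither Y nor any of its descendants is conditioned on, so the collider stays closed — the path is blocked at Y.
Path 3: T → L ← Y → P ← E
  L is a collider here and neither L nor any of its descendants is conditioned on, so the collider stays closed — the path is blocked at L.
Path 4: T → L ← Y ← E
  L is a collider here and neither L nor any of its descendants is conditioned on, so the collider stays closed — the path is blocked at L.
Path 5: T → L ← N → Y → P ← E
  L is a collider here and neither L nor any of its descendants is conditioned on, so the collider stays closed — the path is blocked at L.
Path 6: T → L ← N → Y ← E
  L is a collider here and neither L nor any of its descendants is conditioned on, so the collider stays closed — the path is blocked at L.
All paths are blocked; T ⊥ E | {B, N} holds.

Yes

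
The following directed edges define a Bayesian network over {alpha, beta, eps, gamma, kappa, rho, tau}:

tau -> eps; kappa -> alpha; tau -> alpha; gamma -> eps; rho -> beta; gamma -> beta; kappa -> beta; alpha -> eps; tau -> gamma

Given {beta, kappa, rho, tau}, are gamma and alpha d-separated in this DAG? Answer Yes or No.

Yes

Enumerating the 5 paths from gamma to alpha and testing each for blocking by {beta, kappa, rho, tau}:
  1. gamma → beta ← kappa → alpha — beta:collider[open]; kappa:fork[blocks] ⇒ blocked
  2. gamma ← tau → alpha — tau:fork[blocks] ⇒ blocked
  3. gamma ← tau → eps ← alpha — tau:fork[blocks]; eps:collider[blocks] ⇒ blocked
  4. gamma → eps ← alpha — eps:collider[blocks] ⇒ blocked
  5. gamma → eps ← tau → alpha — eps:collider[blocks]; tau:fork[blocks] ⇒ blocked
Since every path is blocked, d-separation holds.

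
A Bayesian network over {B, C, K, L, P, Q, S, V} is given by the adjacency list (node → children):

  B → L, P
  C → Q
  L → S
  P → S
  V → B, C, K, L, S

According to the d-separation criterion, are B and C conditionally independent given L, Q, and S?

No — B and C are not d-separated given {L, Q, S}.

5 paths connect B and C; each must be blocked for d-separation to hold:
  1. B → L → S ← V → C — L:chain[blocks]; S:collider[open]; V:fork[open] ⇒ blocked
  2. B → L ← V → C — L:collider[open]; V:fork[open] ⇒ active
  3. B → P → S ← L ← V → C — P:chain[open]; S:collider[open]; L:chain[blocks]; V:fork[open] ⇒ blocked
  4. B → P → S ← V → C — P:chain[open]; S:collider[open]; V:fork[open] ⇒ active
  5. B ← V → C — V:fork[open] ⇒ active
At least one path is unblocked, so d-separation fails.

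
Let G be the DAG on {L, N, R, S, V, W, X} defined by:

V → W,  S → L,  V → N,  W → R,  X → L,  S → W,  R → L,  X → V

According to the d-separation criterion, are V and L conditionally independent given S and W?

3 paths connect V and L; each must be blocked for d-separation to hold:
Path 1: V → W ← S → L
  S is a fork here and S is conditioned on, so the path is blocked at S.
Path 2: V → W → R → L
  W is a chain here and W is conditioned on, so the path is blocked at W.
Path 3: V ← X → L
  X is a fork and X is not conditioned on — no node blocks this path, so it is active.
Since the path V ← X → L is active, V and L are not d-separated given {S, W}.

No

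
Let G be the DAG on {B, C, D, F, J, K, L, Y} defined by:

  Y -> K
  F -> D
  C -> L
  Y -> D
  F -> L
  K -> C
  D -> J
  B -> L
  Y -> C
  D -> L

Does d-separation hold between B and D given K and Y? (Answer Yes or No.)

Enumerating the 4 paths from B to D and testing each for blocking by {K, Y}:
Path 1: B → L ← F → D
  L is a collider here and neither L nor any of its descendants is conditioned on, so the collider stays closed — the path is blocked at L.
Path 2: B → L ← C ← Y → D
  L is a collider here and neither L nor any of its descendants is conditioned on, so the collider stays closed — the path is blocked at L.
Path 3: B → L ← C ← K ← Y → D
  L is a collider here and neither L nor any of its descendants is conditioned on, so the collider stays closed — the path is blocked at L.
Path 4: B → L ← D
  L is a collider here and neither L nor any of its descendants is conditioned on, so the collider stays closed — the path is blocked at L.
Since every path is blocked, d-separation holds.

Yes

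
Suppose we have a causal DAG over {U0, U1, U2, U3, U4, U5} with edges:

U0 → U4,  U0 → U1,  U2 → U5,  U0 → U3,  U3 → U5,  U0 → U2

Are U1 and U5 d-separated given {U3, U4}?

No — U1 and U5 are not d-separated given {U3, U4}.

2 paths connect U1 and U5; each must be blocked for d-separation to hold:
Path 1: U1 ← U0 → U2 → U5
  U0 is a fork and U0 is not conditioned on; U2 is a chain and U2 is not conditioned on — no node blocks this path, so it is active.
Path 2: U1 ← U0 → U3 → U5
  U3 is a chain here and U3 is conditioned on, so the path is blocked at U3.
Since the path U1 ← U0 → U2 → U5 is active, U1 and U5 are not d-separated given {U3, U4}.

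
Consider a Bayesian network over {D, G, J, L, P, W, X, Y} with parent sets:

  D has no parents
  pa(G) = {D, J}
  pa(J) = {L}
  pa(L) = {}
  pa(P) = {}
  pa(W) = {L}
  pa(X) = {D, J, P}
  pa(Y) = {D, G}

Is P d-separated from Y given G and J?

Yes

There are 4 undirected paths between P and Y; checking each against the conditioning set {G, J}:
Path 1: P → X ← D → Y
  X is a collider here and neither X nor any of its descendants is conditioned on, so the collider stays closed — the path is blocked at X.
Path 2: P → X ← D → G → Y
  X is a collider here and neither X nor any of its descendants is conditioned on, so the collider stays closed — the path is blocked at X.
Path 3: P → X ← J → G ← D → Y
  X is a collider here and neither X nor any of its descendants is conditioned on, so the collider stays closed — the path is blocked at X.
Path 4: P → X ← J → G → Y
  X is a collider here and neither X nor any of its descendants is conditioned on, so the collider stays closed — the path is blocked at X.
Since every path is blocked, d-separation holds.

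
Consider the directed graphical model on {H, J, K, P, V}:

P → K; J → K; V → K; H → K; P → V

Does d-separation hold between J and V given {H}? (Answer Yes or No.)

Yes

There are 2 undirected paths between J and V; checking each against the conditioning set {H}:
  1. J → K ← P → V — K:collider[blocks]; P:fork[open] ⇒ blocked
  2. J → K ← V — K:collider[blocks] ⇒ blocked
Since every path is blocked, d-separation holds.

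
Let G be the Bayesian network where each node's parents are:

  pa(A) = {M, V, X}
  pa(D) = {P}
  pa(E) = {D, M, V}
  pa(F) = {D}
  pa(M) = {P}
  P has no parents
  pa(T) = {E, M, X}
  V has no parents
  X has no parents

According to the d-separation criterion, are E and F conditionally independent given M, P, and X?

6 paths connect E and F; each must be blocked for d-separation to hold:
Path 1: E ← V → A ← M ← P → D → F
  A is a collider here and neither A nor any of its descendants is conditioned on, so the collider stays closed — the path is blocked at A.
Path 2: E ← V → A ← X → T ← M ← P → D → F
  A is a collider here and neither A nor any of its descendants is conditioned on, so the collider stays closed — the path is blocked at A.
Path 3: E ← D → F
  D is a fork and D is not conditioned on — no node blocks this path, so it is active.
Path 4: E → T ← M ← P → D → F
  T is a collider here and neither T nor any of its descendants is conditioned on, so the collider stays closed — the path is blocked at T.
Path 5: E → T ← X → A ← M ← P → D → F
  T is a collider here and neither T nor any of its descendants is conditioned on, so the collider stays closed — the path is blocked at T.
Path 6: E ← M ← P → D → F
  M is a chain here and M is conditioned on, so the path is blocked at M.
Since the path E ← D → F is active, E and F are not d-separated given {M, P, X}.

No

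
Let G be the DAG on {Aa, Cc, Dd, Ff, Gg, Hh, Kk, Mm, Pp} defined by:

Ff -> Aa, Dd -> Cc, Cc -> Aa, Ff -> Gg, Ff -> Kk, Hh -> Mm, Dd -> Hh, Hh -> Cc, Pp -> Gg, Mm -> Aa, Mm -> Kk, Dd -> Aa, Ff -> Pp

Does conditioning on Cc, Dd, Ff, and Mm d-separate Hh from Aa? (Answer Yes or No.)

Enumerating the 6 paths from Hh to Aa and testing each for blocking by {Cc, Dd, Ff, Mm}:
Path 1: Hh → Mm → Kk ← Ff → Aa
  Mm is a chain here and Mm is conditioned on, so the path is blocked at Mm.
Path 2: Hh → Mm → Aa
  Mm is a chain here and Mm is conditioned on, so the path is blocked at Mm.
Path 3: Hh ← Dd → Aa
  Dd is a fork here and Dd is conditioned on, so the path is blocked at Dd.
Path 4: Hh ← Dd → Cc → Aa
  Dd is a fork here and Dd is conditioned on, so the path is blocked at Dd.
Path 5: Hh → Cc → Aa
  Cc is a chain here and Cc is conditioned on, so the path is blocked at Cc.
Path 6: Hh → Cc ← Dd → Aa
  Dd is a fork here and Dd is conditioned on, so the path is blocked at Dd.
All paths are blocked; Hh ⊥ Aa | {Cc, Dd, Ff, Mm} holds.

Yes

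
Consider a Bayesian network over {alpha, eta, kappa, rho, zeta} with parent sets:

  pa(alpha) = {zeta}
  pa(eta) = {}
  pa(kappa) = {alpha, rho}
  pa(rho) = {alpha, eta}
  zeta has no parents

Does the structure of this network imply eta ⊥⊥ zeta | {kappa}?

No

2 paths connect eta and zeta; each must be blocked for d-separation to hold:
Path 1: eta → rho ← alpha ← zeta
  rho is a collider and its descendant kappa is conditioned on, which opens it; alpha is a chain and alpha is not conditioned on — no node blocks this path, so it is active.
Path 2: eta → rho → kappa ← alpha ← zeta
  rho is a chain and rho is not conditioned on; kappa is a collider and kappa is conditioned on, which opens it; alpha is a chain and alpha is not conditioned on — no node blocks this path, so it is active.
Because an active path exists, eta and zeta are not d-separated.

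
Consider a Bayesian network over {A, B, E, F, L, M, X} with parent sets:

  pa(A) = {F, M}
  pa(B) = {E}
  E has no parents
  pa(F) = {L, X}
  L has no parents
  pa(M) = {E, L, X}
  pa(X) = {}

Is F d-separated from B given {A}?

No — F and B are not d-separated given {A}.

We examine all 3 paths between F and B:
Path 1: F → A ← M ← E → B
  A is a collider and A is conditioned on, which opens it; M is a chain and M is not conditioned on; E is a fork and E is not conditioned on — no node blocks this path, so it is active.
Path 2: F ← X → M ← E → B
  X is a fork and X is not conditioned on; M is a collider and its descendant A is conditioned on, which opens it; E is a fork and E is not conditioned on — no node blocks this path, so it is active.
Path 3: F ← L → M ← E → B
  L is a fork and L is not conditioned on; M is a collider and its descendant A is conditioned on, which opens it; E is a fork and E is not conditioned on — no node blocks this path, so it is active.
Because an active path exists, F and B are not d-separated.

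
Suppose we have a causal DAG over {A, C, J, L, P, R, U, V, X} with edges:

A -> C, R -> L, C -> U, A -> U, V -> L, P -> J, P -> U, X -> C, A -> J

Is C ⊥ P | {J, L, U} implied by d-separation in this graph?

4 paths connect C and P; each must be blocked for d-separation to hold:
  1. C ← A → U ← P — A:fork[open]; U:collider[open] ⇒ active
  2. C ← A → J ← P — A:fork[open]; J:collider[open] ⇒ active
  3. C → U ← P — U:collider[open] ⇒ active
  4. C → U ← A → J ← P — U:collider[open]; A:fork[open]; J:collider[open] ⇒ active
Since the path C ← A → U ← P is active, C and P are not d-separated given {J, L, U}.

No — C and P are not d-separated given {J, L, U}.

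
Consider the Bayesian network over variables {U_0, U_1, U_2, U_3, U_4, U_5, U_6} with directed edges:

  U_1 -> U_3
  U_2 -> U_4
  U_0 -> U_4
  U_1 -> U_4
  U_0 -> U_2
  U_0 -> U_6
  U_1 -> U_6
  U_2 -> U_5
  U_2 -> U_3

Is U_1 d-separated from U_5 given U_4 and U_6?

No — U_1 and U_5 are not d-separated given {U_4, U_6}.

5 paths connect U_1 and U_5; each must be blocked for d-separation to hold:
Path 1: U_1 → U_3 ← U_2 → U_5
  U_3 is a collider here and neither U_3 nor any of its descendants is conditioned on, so the collider stays closed — the path is blocked at U_3.
Path 2: U_1 → U_4 ← U_0 → U_2 → U_5
  U_4 is a collider and U_4 is conditioned on, which opens it; U_0 is a fork and U_0 is not conditioned on; U_2 is a chain and U_2 is not conditioned on — no node blocks this path, so it is active.
Path 3: U_1 → U_4 ← U_2 → U_5
  U_4 is a collider and U_4 is conditioned on, which opens it; U_2 is a fork and U_2 is not conditioned on — no node blocks this path, so it is active.
Path 4: U_1 → U_6 ← U_0 → U_4 ← U_2 → U_5
  U_6 is a collider and U_6 is conditioned on, which opens it; U_0 is a fork and U_0 is not conditioned on; U_4 is a collider and U_4 is conditioned on, which opens it; U_2 is a fork and U_2 is not conditioned on — no node blocks this path, so it is active.
Path 5: U_1 → U_6 ← U_0 → U_2 → U_5
  U_6 is a collider and U_6 is conditioned on, which opens it; U_0 is a fork and U_0 is not conditioned on; U_2 is a chain and U_2 is not conditioned on — no node blocks this path, so it is active.
Because an active path exists, U_1 and U_5 are not d-separated.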